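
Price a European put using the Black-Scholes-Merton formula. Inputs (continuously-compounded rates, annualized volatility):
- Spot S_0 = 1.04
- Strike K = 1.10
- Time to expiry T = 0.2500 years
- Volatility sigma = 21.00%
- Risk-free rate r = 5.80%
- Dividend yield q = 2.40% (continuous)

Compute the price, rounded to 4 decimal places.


d1 = (ln(S/K) + (r - q + 0.5*sigma^2) * T) / (sigma * sqrt(T)) = -0.40073302
d2 = d1 - sigma * sqrt(T) = -0.50573302
exp(-rT) = 0.98560462; exp(-qT) = 0.99401796
P = K * exp(-rT) * N(-d2) - S_0 * exp(-qT) * N(-d1)
N(-d1) = 0.65569165; N(-d2) = 0.69347796
P = 1.1000 * 0.98560462 * 0.69347796 - 1.0400 * 0.99401796 * 0.65569165 = 0.0740

Answer: Price = 0.0740


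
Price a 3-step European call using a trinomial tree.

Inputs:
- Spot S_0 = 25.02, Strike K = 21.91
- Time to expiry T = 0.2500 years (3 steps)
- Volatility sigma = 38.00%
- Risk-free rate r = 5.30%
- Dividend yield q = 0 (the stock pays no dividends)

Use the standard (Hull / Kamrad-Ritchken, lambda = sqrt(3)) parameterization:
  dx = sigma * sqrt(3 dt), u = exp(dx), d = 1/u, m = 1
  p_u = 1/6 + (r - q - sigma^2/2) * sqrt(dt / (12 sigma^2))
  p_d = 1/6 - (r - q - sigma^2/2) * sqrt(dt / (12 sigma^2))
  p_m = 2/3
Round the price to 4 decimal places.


Answer: Price = V(0,0) = 4.0044

Derivation:
dt = T/N = 0.083333; dx = sigma*sqrt(3*dt) = 0.190000
u = exp(dx) = 1.209250; d = 1/u = 0.826959
p_u = 0.162456, p_m = 0.666667, p_d = 0.170877
Discount per step: exp(-r*dt) = 0.995593
Stock lattice S(k, j) with j the centered position index:
  k=0: S(0,+0) = 25.0200
  k=1: S(1,-1) = 20.6905; S(1,+0) = 25.0200; S(1,+1) = 30.2554
  k=2: S(2,-2) = 17.1102; S(2,-1) = 20.6905; S(2,+0) = 25.0200; S(2,+1) = 30.2554; S(2,+2) = 36.5864
  k=3: S(3,-3) = 14.1494; S(3,-2) = 17.1102; S(3,-1) = 20.6905; S(3,+0) = 25.0200; S(3,+1) = 30.2554; S(3,+2) = 36.5864; S(3,+3) = 44.2420
Terminal payoffs V(N, j) = max(S_T - K, 0):
  V(3,-3) = 0.000000; V(3,-2) = 0.000000; V(3,-1) = 0.000000; V(3,+0) = 3.110000; V(3,+1) = 8.345425; V(3,+2) = 14.676360; V(3,+3) = 22.332042
Backward induction: V(k, j) = exp(-r*dt) * [p_u * V(k+1, j+1) + p_m * V(k+1, j) + p_d * V(k+1, j-1)]
  V(2,-2) = exp(-r*dt) * [p_u*0.000000 + p_m*0.000000 + p_d*0.000000] = 0.000000
  V(2,-1) = exp(-r*dt) * [p_u*3.110000 + p_m*0.000000 + p_d*0.000000] = 0.503012
  V(2,+0) = exp(-r*dt) * [p_u*8.345425 + p_m*3.110000 + p_d*0.000000] = 3.413987
  V(2,+1) = exp(-r*dt) * [p_u*14.676360 + p_m*8.345425 + p_d*3.110000] = 8.441942
  V(2,+2) = exp(-r*dt) * [p_u*22.332042 + p_m*14.676360 + p_d*8.345425] = 14.772869
  V(1,-1) = exp(-r*dt) * [p_u*3.413987 + p_m*0.503012 + p_d*0.000000] = 0.886043
  V(1,+0) = exp(-r*dt) * [p_u*8.441942 + p_m*3.413987 + p_d*0.503012] = 3.716937
  V(1,+1) = exp(-r*dt) * [p_u*14.772869 + p_m*8.441942 + p_d*3.413987] = 8.573328
  V(0,+0) = exp(-r*dt) * [p_u*8.573328 + p_m*3.716937 + p_d*0.886043] = 4.004427


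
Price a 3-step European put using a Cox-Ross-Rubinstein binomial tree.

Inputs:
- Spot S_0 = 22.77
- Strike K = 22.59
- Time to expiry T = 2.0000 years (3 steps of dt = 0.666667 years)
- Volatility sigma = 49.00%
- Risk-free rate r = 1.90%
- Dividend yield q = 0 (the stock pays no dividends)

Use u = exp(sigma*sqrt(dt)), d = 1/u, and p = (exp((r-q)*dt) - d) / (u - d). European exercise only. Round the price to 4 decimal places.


Answer: Price = V(0,0) = 6.0048

Derivation:
dt = T/N = 0.666667
u = exp(sigma*sqrt(dt)) = 1.491949; d = 1/u = 0.670264
p = (exp((r-q)*dt) - d) / (u - d) = 0.416806
Discount per step: exp(-r*dt) = 0.987413
Stock lattice S(k, i) with i counting down-moves:
  k=0: S(0,0) = 22.7700
  k=1: S(1,0) = 33.9717; S(1,1) = 15.2619
  k=2: S(2,0) = 50.6840; S(2,1) = 22.7700; S(2,2) = 10.2295
  k=3: S(3,0) = 75.6180; S(3,1) = 33.9717; S(3,2) = 15.2619; S(3,3) = 6.8565
Terminal payoffs V(N, i) = max(K - S_T, 0):
  V(3,0) = 0.000000; V(3,1) = 0.000000; V(3,2) = 7.328084; V(3,3) = 15.733522
Backward induction: V(k, i) = exp(-r*dt) * [p * V(k+1, i) + (1-p) * V(k+1, i+1)].
  V(2,0) = exp(-r*dt) * [p*0.000000 + (1-p)*0.000000] = 0.000000
  V(2,1) = exp(-r*dt) * [p*0.000000 + (1-p)*7.328084] = 4.219904
  V(2,2) = exp(-r*dt) * [p*7.328084 + (1-p)*15.733522] = 12.076149
  V(1,0) = exp(-r*dt) * [p*0.000000 + (1-p)*4.219904] = 2.430047
  V(1,1) = exp(-r*dt) * [p*4.219904 + (1-p)*12.076149] = 8.690836
  V(0,0) = exp(-r*dt) * [p*2.430047 + (1-p)*8.690836] = 6.004758


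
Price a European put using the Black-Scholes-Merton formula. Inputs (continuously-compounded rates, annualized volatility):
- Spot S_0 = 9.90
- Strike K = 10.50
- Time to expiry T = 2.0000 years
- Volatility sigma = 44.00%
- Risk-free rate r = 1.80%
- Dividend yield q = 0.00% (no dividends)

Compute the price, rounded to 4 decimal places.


Answer: Price = 2.5624

Derivation:
d1 = (ln(S/K) + (r - q + 0.5*sigma^2) * T) / (sigma * sqrt(T)) = 0.27442091
d2 = d1 - sigma * sqrt(T) = -0.34783306
exp(-rT) = 0.96464029; exp(-qT) = 1.00000000
P = K * exp(-rT) * N(-d2) - S_0 * exp(-qT) * N(-d1)
N(-d1) = 0.39188059; N(-d2) = 0.63601722
P = 10.5000 * 0.96464029 * 0.63601722 - 9.9000 * 1.00000000 * 0.39188059 = 2.5624


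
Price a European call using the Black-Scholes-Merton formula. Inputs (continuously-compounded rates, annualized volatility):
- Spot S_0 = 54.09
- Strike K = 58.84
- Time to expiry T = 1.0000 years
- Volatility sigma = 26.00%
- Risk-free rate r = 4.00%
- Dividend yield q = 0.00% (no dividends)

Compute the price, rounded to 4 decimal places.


Answer: Price = 4.5815

Derivation:
d1 = (ln(S/K) + (r - q + 0.5*sigma^2) * T) / (sigma * sqrt(T)) = -0.03989450
d2 = d1 - sigma * sqrt(T) = -0.29989450
exp(-rT) = 0.96078944; exp(-qT) = 1.00000000
C = S_0 * exp(-qT) * N(d1) - K * exp(-rT) * N(d2)
N(d1) = 0.48408862; N(d2) = 0.38212882
C = 54.0900 * 1.00000000 * 0.48408862 - 58.8400 * 0.96078944 * 0.38212882 = 4.5815


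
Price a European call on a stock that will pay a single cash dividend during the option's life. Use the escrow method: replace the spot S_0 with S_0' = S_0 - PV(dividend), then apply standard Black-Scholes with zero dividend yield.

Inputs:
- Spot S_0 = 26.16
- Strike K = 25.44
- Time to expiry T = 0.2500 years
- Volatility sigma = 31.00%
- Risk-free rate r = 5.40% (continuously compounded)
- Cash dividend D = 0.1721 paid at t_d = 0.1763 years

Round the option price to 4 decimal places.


Answer: Price = 2.0630

Derivation:
PV(D) = D * exp(-r * t_d) = 0.1721 * 0.99052497 = 0.17046935
S_0' = S_0 - PV(D) = 26.1600 - 0.17046935 = 25.98953065
d1 = (ln(S_0'/K) + (r + sigma^2/2)*T) / (sigma*sqrt(T)) = 0.30247452
d2 = d1 - sigma*sqrt(T) = 0.14747452
exp(-rT) = 0.98659072
N(d1) = 0.61885482; N(d2) = 0.55862126
C = S_0' * N(d1) - K * exp(-rT) * N(d2) = 25.98953065 * 0.61885482 - 25.4400 * 0.98659072 * 0.55862126 = 2.0630


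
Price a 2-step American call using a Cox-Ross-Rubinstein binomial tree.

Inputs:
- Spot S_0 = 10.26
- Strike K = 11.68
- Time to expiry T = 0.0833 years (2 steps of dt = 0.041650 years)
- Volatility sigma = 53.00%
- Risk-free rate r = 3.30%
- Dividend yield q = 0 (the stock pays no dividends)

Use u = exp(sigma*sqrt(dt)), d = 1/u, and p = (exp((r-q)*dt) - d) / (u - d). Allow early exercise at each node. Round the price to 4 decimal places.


dt = T/N = 0.041650
u = exp(sigma*sqrt(dt)) = 1.114231; d = 1/u = 0.897480
p = (exp((r-q)*dt) - d) / (u - d) = 0.479331
Discount per step: exp(-r*dt) = 0.998626
Stock lattice S(k, i) with i counting down-moves:
  k=0: S(0,0) = 10.2600
  k=1: S(1,0) = 11.4320; S(1,1) = 9.2081
  k=2: S(2,0) = 12.7379; S(2,1) = 10.2600; S(2,2) = 8.2641
Terminal payoffs V(N, i) = max(S_T - K, 0):
  V(2,0) = 1.057892; V(2,1) = 0.000000; V(2,2) = 0.000000
Backward induction: V(k, i) = exp(-r*dt) * [p * V(k+1, i) + (1-p) * V(k+1, i+1)]; then take max(V_cont, immediate exercise) for American.
  V(1,0) = exp(-r*dt) * [p*1.057892 + (1-p)*0.000000] = 0.506384; exercise = 0.000000; V(1,0) = max -> 0.506384
  V(1,1) = exp(-r*dt) * [p*0.000000 + (1-p)*0.000000] = 0.000000; exercise = 0.000000; V(1,1) = max -> 0.000000
  V(0,0) = exp(-r*dt) * [p*0.506384 + (1-p)*0.000000] = 0.242392; exercise = 0.000000; V(0,0) = max -> 0.242392

Answer: Price = V(0,0) = 0.2424


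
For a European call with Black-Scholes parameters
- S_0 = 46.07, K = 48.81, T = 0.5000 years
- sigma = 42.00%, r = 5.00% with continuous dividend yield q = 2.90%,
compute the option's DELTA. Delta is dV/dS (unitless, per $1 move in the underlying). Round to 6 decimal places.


d1 = -0.0106848244; d2 = -0.3076696725
phi(d1) = 0.3989195083; exp(-qT) = 0.9856046187; exp(-rT) = 0.9753099120
N(d1) = 0.4957374529
Delta = exp(-qT) * N(d1) = 0.9856046187 * 0.4957374529 = 0.488601

Answer: Delta = 0.488601


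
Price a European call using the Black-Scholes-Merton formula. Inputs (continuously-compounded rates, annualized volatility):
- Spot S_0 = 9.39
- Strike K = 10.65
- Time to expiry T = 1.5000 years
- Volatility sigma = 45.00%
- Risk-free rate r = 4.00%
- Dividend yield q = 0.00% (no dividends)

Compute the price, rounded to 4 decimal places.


d1 = (ln(S/K) + (r - q + 0.5*sigma^2) * T) / (sigma * sqrt(T)) = 0.15596972
d2 = d1 - sigma * sqrt(T) = -0.39516547
exp(-rT) = 0.94176453; exp(-qT) = 1.00000000
C = S_0 * exp(-qT) * N(d1) - K * exp(-rT) * N(d2)
N(d1) = 0.56197156; N(d2) = 0.34636039
C = 9.3900 * 1.00000000 * 0.56197156 - 10.6500 * 0.94176453 * 0.34636039 = 1.8030

Answer: Price = 1.8030


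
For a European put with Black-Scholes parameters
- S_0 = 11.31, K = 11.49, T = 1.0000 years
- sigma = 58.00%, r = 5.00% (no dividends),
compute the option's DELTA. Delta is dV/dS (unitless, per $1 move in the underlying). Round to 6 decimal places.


d1 = 0.3489831005; d2 = -0.2310168995
phi(d1) = 0.3753737302; exp(-qT) = 1.0000000000; exp(-rT) = 0.9512294245
N(-d1) = 0.3635509984
Delta = -exp(-qT) * N(-d1) = -1.0000000000 * 0.3635509984 = -0.363551

Answer: Delta = -0.363551


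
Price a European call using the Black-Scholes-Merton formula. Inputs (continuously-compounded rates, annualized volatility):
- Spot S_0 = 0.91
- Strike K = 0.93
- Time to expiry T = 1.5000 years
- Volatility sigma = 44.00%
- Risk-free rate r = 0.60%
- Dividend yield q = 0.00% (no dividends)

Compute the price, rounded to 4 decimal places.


Answer: Price = 0.1888

Derivation:
d1 = (ln(S/K) + (r - q + 0.5*sigma^2) * T) / (sigma * sqrt(T)) = 0.24580261
d2 = d1 - sigma * sqrt(T) = -0.29308513
exp(-rT) = 0.99104038; exp(-qT) = 1.00000000
C = S_0 * exp(-qT) * N(d1) - K * exp(-rT) * N(d2)
N(d1) = 0.59708248; N(d2) = 0.38472854
C = 0.9100 * 1.00000000 * 0.59708248 - 0.9300 * 0.99104038 * 0.38472854 = 0.1888


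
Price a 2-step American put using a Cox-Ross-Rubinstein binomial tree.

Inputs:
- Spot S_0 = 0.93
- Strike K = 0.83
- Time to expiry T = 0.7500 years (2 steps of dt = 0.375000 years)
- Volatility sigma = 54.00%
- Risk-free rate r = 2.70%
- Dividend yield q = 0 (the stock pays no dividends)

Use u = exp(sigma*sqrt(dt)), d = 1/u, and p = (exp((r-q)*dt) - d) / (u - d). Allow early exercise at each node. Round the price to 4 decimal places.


dt = T/N = 0.375000
u = exp(sigma*sqrt(dt)) = 1.391916; d = 1/u = 0.718434
p = (exp((r-q)*dt) - d) / (u - d) = 0.433185
Discount per step: exp(-r*dt) = 0.989926
Stock lattice S(k, i) with i counting down-moves:
  k=0: S(0,0) = 0.9300
  k=1: S(1,0) = 1.2945; S(1,1) = 0.6681
  k=2: S(2,0) = 1.8018; S(2,1) = 0.9300; S(2,2) = 0.4800
Terminal payoffs V(N, i) = max(K - S_T, 0):
  V(2,0) = 0.000000; V(2,1) = 0.000000; V(2,2) = 0.349983
Backward induction: V(k, i) = exp(-r*dt) * [p * V(k+1, i) + (1-p) * V(k+1, i+1)]; then take max(V_cont, immediate exercise) for American.
  V(1,0) = exp(-r*dt) * [p*0.000000 + (1-p)*0.000000] = 0.000000; exercise = 0.000000; V(1,0) = max -> 0.000000
  V(1,1) = exp(-r*dt) * [p*0.000000 + (1-p)*0.349983] = 0.196377; exercise = 0.161856; V(1,1) = max -> 0.196377
  V(0,0) = exp(-r*dt) * [p*0.000000 + (1-p)*0.196377] = 0.110188; exercise = 0.000000; V(0,0) = max -> 0.110188

Answer: Price = V(0,0) = 0.1102


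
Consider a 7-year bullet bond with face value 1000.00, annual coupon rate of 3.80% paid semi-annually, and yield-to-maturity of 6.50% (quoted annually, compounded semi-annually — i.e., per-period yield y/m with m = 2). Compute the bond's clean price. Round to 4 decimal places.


Coupon per period c = face * coupon_rate / m = 19.000000
Periods per year m = 2; per-period yield y/m = 0.032500
Number of cashflows N = 14
Cashflows (t years, CF_t, discount factor 1/(1+y/m)^(m*t), PV):
  t = 0.5000: CF_t = 19.000000, DF = 0.968523, PV = 18.401937
  t = 1.0000: CF_t = 19.000000, DF = 0.938037, PV = 17.822699
  t = 1.5000: CF_t = 19.000000, DF = 0.908510, PV = 17.261694
  t = 2.0000: CF_t = 19.000000, DF = 0.879913, PV = 16.718348
  t = 2.5000: CF_t = 19.000000, DF = 0.852216, PV = 16.192105
  t = 3.0000: CF_t = 19.000000, DF = 0.825391, PV = 15.682426
  t = 3.5000: CF_t = 19.000000, DF = 0.799410, PV = 15.188790
  t = 4.0000: CF_t = 19.000000, DF = 0.774247, PV = 14.710693
  t = 4.5000: CF_t = 19.000000, DF = 0.749876, PV = 14.247644
  t = 5.0000: CF_t = 19.000000, DF = 0.726272, PV = 13.799171
  t = 5.5000: CF_t = 19.000000, DF = 0.703411, PV = 13.364815
  t = 6.0000: CF_t = 19.000000, DF = 0.681270, PV = 12.944130
  t = 6.5000: CF_t = 19.000000, DF = 0.659826, PV = 12.536688
  t = 7.0000: CF_t = 1019.000000, DF = 0.639056, PV = 651.198422
Price P = sum_t PV_t = 850.069561

Answer: Price = 850.0696


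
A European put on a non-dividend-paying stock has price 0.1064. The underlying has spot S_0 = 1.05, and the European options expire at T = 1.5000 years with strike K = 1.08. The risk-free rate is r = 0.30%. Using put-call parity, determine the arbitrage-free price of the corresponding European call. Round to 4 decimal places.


Answer: Call price = 0.0812

Derivation:
Put-call parity: C - P = S_0 * exp(-qT) - K * exp(-rT).
S_0 * exp(-qT) = 1.0500 * 1.00000000 = 1.05000000
K * exp(-rT) = 1.0800 * 0.99551011 = 1.07515092
C = P + S*exp(-qT) - K*exp(-rT)
C = 0.1064 + 1.05000000 - 1.07515092 = 0.0812


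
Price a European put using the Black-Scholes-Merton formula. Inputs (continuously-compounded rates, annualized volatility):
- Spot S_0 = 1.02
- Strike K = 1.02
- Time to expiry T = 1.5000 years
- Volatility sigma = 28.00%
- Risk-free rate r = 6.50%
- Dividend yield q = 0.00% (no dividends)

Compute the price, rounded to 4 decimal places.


Answer: Price = 0.0903

Derivation:
d1 = (ln(S/K) + (r - q + 0.5*sigma^2) * T) / (sigma * sqrt(T)) = 0.45578006
d2 = d1 - sigma * sqrt(T) = 0.11285149
exp(-rT) = 0.90710234; exp(-qT) = 1.00000000
P = K * exp(-rT) * N(-d2) - S_0 * exp(-qT) * N(-d1)
N(-d1) = 0.32427407; N(-d2) = 0.45507415
P = 1.0200 * 0.90710234 * 0.45507415 - 1.0200 * 1.00000000 * 0.32427407 = 0.0903


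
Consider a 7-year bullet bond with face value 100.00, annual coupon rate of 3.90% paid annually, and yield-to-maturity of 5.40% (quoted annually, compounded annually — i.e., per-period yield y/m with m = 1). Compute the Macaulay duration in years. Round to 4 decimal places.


Answer: Macaulay duration = 6.2192 years

Derivation:
Coupon per period c = face * coupon_rate / m = 3.900000
Periods per year m = 1; per-period yield y/m = 0.054000
Number of cashflows N = 7
Cashflows (t years, CF_t, discount factor 1/(1+y/m)^(m*t), PV):
  t = 1.0000: CF_t = 3.900000, DF = 0.948767, PV = 3.700190
  t = 2.0000: CF_t = 3.900000, DF = 0.900158, PV = 3.510616
  t = 3.0000: CF_t = 3.900000, DF = 0.854040, PV = 3.330756
  t = 4.0000: CF_t = 3.900000, DF = 0.810285, PV = 3.160110
  t = 5.0000: CF_t = 3.900000, DF = 0.768771, PV = 2.998207
  t = 6.0000: CF_t = 3.900000, DF = 0.729384, PV = 2.844598
  t = 7.0000: CF_t = 103.900000, DF = 0.692015, PV = 71.900394
Price P = sum_t PV_t = 91.444871
Macaulay numerator sum_t t * PV_t:
  t * PV_t at t = 1.0000: 3.700190
  t * PV_t at t = 2.0000: 7.021233
  t * PV_t at t = 3.0000: 9.992267
  t * PV_t at t = 4.0000: 12.640439
  t * PV_t at t = 5.0000: 14.991033
  t * PV_t at t = 6.0000: 17.067590
  t * PV_t at t = 7.0000: 503.302759
Macaulay duration D = (sum_t t * PV_t) / P = 568.715510 / 91.444871 = 6.219217


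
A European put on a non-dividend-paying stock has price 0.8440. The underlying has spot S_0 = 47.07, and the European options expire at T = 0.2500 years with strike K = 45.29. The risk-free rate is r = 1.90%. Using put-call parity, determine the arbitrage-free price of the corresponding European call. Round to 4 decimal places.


Put-call parity: C - P = S_0 * exp(-qT) - K * exp(-rT).
S_0 * exp(-qT) = 47.0700 * 1.00000000 = 47.07000000
K * exp(-rT) = 45.2900 * 0.99526126 = 45.07538262
C = P + S*exp(-qT) - K*exp(-rT)
C = 0.8440 + 47.07000000 - 45.07538262 = 2.8386

Answer: Call price = 2.8386


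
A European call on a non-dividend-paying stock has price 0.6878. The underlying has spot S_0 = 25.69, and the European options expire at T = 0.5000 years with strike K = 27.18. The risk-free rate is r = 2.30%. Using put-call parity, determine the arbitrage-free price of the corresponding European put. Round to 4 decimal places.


Answer: Put price = 1.8670

Derivation:
Put-call parity: C - P = S_0 * exp(-qT) - K * exp(-rT).
S_0 * exp(-qT) = 25.6900 * 1.00000000 = 25.69000000
K * exp(-rT) = 27.1800 * 0.98856587 = 26.86922041
P = C - S*exp(-qT) + K*exp(-rT)
P = 0.6878 - 25.69000000 + 26.86922041 = 1.8670


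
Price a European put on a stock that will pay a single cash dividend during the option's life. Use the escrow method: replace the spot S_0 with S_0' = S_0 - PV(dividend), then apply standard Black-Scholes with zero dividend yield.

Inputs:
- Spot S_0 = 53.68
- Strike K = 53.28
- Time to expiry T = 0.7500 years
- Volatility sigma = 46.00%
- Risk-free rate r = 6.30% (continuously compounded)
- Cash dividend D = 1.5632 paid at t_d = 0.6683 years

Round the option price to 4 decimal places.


PV(D) = D * exp(-r * t_d) = 1.5632 * 0.95877112 = 1.49875101
S_0' = S_0 - PV(D) = 53.6800 - 1.49875101 = 52.18124899
d1 = (ln(S_0'/K) + (r + sigma^2/2)*T) / (sigma*sqrt(T)) = 0.26548621
d2 = d1 - sigma*sqrt(T) = -0.13288547
exp(-rT) = 0.95384891
N(-d1) = 0.39531747; N(-d2) = 0.55285802
P = K * exp(-rT) * N(-d2) - S_0' * N(-d1) = 53.2800 * 0.95384891 * 0.55285802 - 52.18124899 * 0.39531747 = 7.4687

Answer: Price = 7.4687


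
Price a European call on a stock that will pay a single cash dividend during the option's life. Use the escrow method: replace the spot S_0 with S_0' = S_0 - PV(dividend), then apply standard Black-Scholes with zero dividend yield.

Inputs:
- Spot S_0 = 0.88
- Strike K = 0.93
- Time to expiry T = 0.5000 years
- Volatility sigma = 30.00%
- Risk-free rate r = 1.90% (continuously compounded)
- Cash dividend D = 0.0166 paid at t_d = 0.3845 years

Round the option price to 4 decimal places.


PV(D) = D * exp(-r * t_d) = 0.0166 * 0.99272112 = 0.01647917
S_0' = S_0 - PV(D) = 0.8800 - 0.01647917 = 0.86352083
d1 = (ln(S_0'/K) + (r + sigma^2/2)*T) / (sigma*sqrt(T)) = -0.19877510
d2 = d1 - sigma*sqrt(T) = -0.41090714
exp(-rT) = 0.99054498
N(d1) = 0.42121934; N(d2) = 0.34057031
C = S_0' * N(d1) - K * exp(-rT) * N(d2) = 0.86352083 * 0.42121934 - 0.9300 * 0.99054498 * 0.34057031 = 0.0500

Answer: Price = 0.0500


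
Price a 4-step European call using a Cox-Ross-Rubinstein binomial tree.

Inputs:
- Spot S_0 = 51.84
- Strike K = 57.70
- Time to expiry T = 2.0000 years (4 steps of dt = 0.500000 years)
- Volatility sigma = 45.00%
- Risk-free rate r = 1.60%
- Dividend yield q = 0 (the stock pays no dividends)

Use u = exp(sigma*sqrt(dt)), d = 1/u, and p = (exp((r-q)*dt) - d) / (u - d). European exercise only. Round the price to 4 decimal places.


dt = T/N = 0.500000
u = exp(sigma*sqrt(dt)) = 1.374648; d = 1/u = 0.727459
p = (exp((r-q)*dt) - d) / (u - d) = 0.433526
Discount per step: exp(-r*dt) = 0.992032
Stock lattice S(k, i) with i counting down-moves:
  k=0: S(0,0) = 51.8400
  k=1: S(1,0) = 71.2618; S(1,1) = 37.7115
  k=2: S(2,0) = 97.9599; S(2,1) = 51.8400; S(2,2) = 27.4335
  k=3: S(3,0) = 134.6604; S(3,1) = 71.2618; S(3,2) = 37.7115; S(3,3) = 19.9568
  k=4: S(4,0) = 185.1107; S(4,1) = 97.9599; S(4,2) = 51.8400; S(4,3) = 27.4335; S(4,4) = 14.5177
Terminal payoffs V(N, i) = max(S_T - K, 0):
  V(4,0) = 127.410743; V(4,1) = 40.259894; V(4,2) = 0.000000; V(4,3) = 0.000000; V(4,4) = 0.000000
Backward induction: V(k, i) = exp(-r*dt) * [p * V(k+1, i) + (1-p) * V(k+1, i+1)].
  V(3,0) = exp(-r*dt) * [p*127.410743 + (1-p)*40.259894] = 77.420179
  V(3,1) = exp(-r*dt) * [p*40.259894 + (1-p)*0.000000] = 17.314625
  V(3,2) = exp(-r*dt) * [p*0.000000 + (1-p)*0.000000] = 0.000000
  V(3,3) = exp(-r*dt) * [p*0.000000 + (1-p)*0.000000] = 0.000000
  V(2,0) = exp(-r*dt) * [p*77.420179 + (1-p)*17.314625] = 43.026335
  V(2,1) = exp(-r*dt) * [p*17.314625 + (1-p)*0.000000] = 7.446523
  V(2,2) = exp(-r*dt) * [p*0.000000 + (1-p)*0.000000] = 0.000000
  V(1,0) = exp(-r*dt) * [p*43.026335 + (1-p)*7.446523] = 22.689045
  V(1,1) = exp(-r*dt) * [p*7.446523 + (1-p)*0.000000] = 3.202536
  V(0,0) = exp(-r*dt) * [p*22.689045 + (1-p)*3.202536] = 11.557606

Answer: Price = V(0,0) = 11.5576


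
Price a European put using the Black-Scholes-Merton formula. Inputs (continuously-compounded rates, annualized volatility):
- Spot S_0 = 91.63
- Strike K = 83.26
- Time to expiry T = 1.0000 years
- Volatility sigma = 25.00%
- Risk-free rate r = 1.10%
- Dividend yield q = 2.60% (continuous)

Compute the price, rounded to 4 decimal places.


Answer: Price = 5.5112

Derivation:
d1 = (ln(S/K) + (r - q + 0.5*sigma^2) * T) / (sigma * sqrt(T)) = 0.44816195
d2 = d1 - sigma * sqrt(T) = 0.19816195
exp(-rT) = 0.98906028; exp(-qT) = 0.97433509
P = K * exp(-rT) * N(-d2) - S_0 * exp(-qT) * N(-d1)
N(-d1) = 0.32701816; N(-d2) = 0.42145918
P = 83.2600 * 0.98906028 * 0.42145918 - 91.6300 * 0.97433509 * 0.32701816 = 5.5112


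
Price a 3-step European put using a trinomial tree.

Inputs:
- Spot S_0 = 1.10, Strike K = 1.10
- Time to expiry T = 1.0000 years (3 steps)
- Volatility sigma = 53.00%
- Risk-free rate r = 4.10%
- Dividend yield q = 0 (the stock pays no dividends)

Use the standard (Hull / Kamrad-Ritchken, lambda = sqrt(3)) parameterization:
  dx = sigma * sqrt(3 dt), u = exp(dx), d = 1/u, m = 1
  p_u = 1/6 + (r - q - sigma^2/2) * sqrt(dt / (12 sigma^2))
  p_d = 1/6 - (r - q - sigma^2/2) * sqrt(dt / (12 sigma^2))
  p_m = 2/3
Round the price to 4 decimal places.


dt = T/N = 0.333333; dx = sigma*sqrt(3*dt) = 0.530000
u = exp(dx) = 1.698932; d = 1/u = 0.588605
p_u = 0.135393, p_m = 0.666667, p_d = 0.197940
Discount per step: exp(-r*dt) = 0.986426
Stock lattice S(k, j) with j the centered position index:
  k=0: S(0,+0) = 1.1000
  k=1: S(1,-1) = 0.6475; S(1,+0) = 1.1000; S(1,+1) = 1.8688
  k=2: S(2,-2) = 0.3811; S(2,-1) = 0.6475; S(2,+0) = 1.1000; S(2,+1) = 1.8688; S(2,+2) = 3.1750
  k=3: S(3,-3) = 0.2243; S(3,-2) = 0.3811; S(3,-1) = 0.6475; S(3,+0) = 1.1000; S(3,+1) = 1.8688; S(3,+2) = 3.1750; S(3,+3) = 5.3941
Terminal payoffs V(N, j) = max(K - S_T, 0):
  V(3,-3) = 0.875682; V(3,-2) = 0.718899; V(3,-1) = 0.452535; V(3,+0) = 0.000000; V(3,+1) = 0.000000; V(3,+2) = 0.000000; V(3,+3) = 0.000000
Backward induction: V(k, j) = exp(-r*dt) * [p_u * V(k+1, j+1) + p_m * V(k+1, j) + p_d * V(k+1, j-1)]
  V(2,-2) = exp(-r*dt) * [p_u*0.452535 + p_m*0.718899 + p_d*0.875682] = 0.704179
  V(2,-1) = exp(-r*dt) * [p_u*0.000000 + p_m*0.452535 + p_d*0.718899] = 0.437962
  V(2,+0) = exp(-r*dt) * [p_u*0.000000 + p_m*0.000000 + p_d*0.452535] = 0.088359
  V(2,+1) = exp(-r*dt) * [p_u*0.000000 + p_m*0.000000 + p_d*0.000000] = 0.000000
  V(2,+2) = exp(-r*dt) * [p_u*0.000000 + p_m*0.000000 + p_d*0.000000] = 0.000000
  V(1,-1) = exp(-r*dt) * [p_u*0.088359 + p_m*0.437962 + p_d*0.704179] = 0.437306
  V(1,+0) = exp(-r*dt) * [p_u*0.000000 + p_m*0.088359 + p_d*0.437962] = 0.143620
  V(1,+1) = exp(-r*dt) * [p_u*0.000000 + p_m*0.000000 + p_d*0.088359] = 0.017252
  V(0,+0) = exp(-r*dt) * [p_u*0.017252 + p_m*0.143620 + p_d*0.437306] = 0.182137

Answer: Price = V(0,0) = 0.1821


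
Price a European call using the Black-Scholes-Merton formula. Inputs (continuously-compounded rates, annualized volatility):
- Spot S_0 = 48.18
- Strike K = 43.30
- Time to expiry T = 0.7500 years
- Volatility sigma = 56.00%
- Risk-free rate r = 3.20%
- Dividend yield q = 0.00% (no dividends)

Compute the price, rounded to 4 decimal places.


d1 = (ln(S/K) + (r - q + 0.5*sigma^2) * T) / (sigma * sqrt(T)) = 0.51217436
d2 = d1 - sigma * sqrt(T) = 0.02720013
exp(-rT) = 0.97628571; exp(-qT) = 1.00000000
C = S_0 * exp(-qT) * N(d1) - K * exp(-rT) * N(d2)
N(d1) = 0.69573551; N(d2) = 0.51084994
C = 48.1800 * 1.00000000 * 0.69573551 - 43.3000 * 0.97628571 * 0.51084994 = 11.9253

Answer: Price = 11.9253


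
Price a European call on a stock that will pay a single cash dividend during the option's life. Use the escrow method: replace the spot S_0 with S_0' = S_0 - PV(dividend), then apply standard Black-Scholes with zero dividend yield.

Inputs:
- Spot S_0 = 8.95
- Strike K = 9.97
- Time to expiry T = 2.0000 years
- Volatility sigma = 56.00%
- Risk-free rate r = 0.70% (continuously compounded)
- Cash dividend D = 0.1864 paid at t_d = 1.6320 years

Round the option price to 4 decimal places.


PV(D) = D * exp(-r * t_d) = 0.1864 * 0.98864101 = 0.18428268
S_0' = S_0 - PV(D) = 8.9500 - 0.18428268 = 8.76571732
d1 = (ln(S_0'/K) + (r + sigma^2/2)*T) / (sigma*sqrt(T)) = 0.25110848
d2 = d1 - sigma*sqrt(T) = -0.54085112
exp(-rT) = 0.98609754
N(d1) = 0.59913488; N(d2) = 0.29430510
C = S_0' * N(d1) - K * exp(-rT) * N(d2) = 8.76571732 * 0.59913488 - 9.9700 * 0.98609754 * 0.29430510 = 2.3584

Answer: Price = 2.3584


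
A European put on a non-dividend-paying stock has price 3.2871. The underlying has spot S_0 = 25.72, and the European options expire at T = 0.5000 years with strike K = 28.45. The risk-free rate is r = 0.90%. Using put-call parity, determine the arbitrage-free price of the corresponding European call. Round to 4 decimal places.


Put-call parity: C - P = S_0 * exp(-qT) - K * exp(-rT).
S_0 * exp(-qT) = 25.7200 * 1.00000000 = 25.72000000
K * exp(-rT) = 28.4500 * 0.99551011 = 28.32226262
C = P + S*exp(-qT) - K*exp(-rT)
C = 3.2871 + 25.72000000 - 28.32226262 = 0.6848

Answer: Call price = 0.6848


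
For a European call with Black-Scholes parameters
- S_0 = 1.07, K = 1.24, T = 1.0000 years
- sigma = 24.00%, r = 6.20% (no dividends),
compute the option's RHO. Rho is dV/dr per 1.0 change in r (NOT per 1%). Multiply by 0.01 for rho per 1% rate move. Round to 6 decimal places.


d1 = -0.2360530464; d2 = -0.4760530464
phi(d1) = 0.3879809442; exp(-qT) = 1.0000000000; exp(-rT) = 0.9398828868
N(d2) = 0.3170182934
Rho = K*T*exp(-rT)*N(d2) = 1.2400 * 1.0000 * 0.9398828868 * 0.3170182934 = 0.369470

Answer: Rho = 0.369470


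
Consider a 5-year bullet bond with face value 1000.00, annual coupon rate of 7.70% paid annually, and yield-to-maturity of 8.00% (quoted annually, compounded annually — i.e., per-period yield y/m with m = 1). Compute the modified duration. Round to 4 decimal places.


Answer: Modified duration = 4.0092

Derivation:
Coupon per period c = face * coupon_rate / m = 77.000000
Periods per year m = 1; per-period yield y/m = 0.080000
Number of cashflows N = 5
Cashflows (t years, CF_t, discount factor 1/(1+y/m)^(m*t), PV):
  t = 1.0000: CF_t = 77.000000, DF = 0.925926, PV = 71.296296
  t = 2.0000: CF_t = 77.000000, DF = 0.857339, PV = 66.015089
  t = 3.0000: CF_t = 77.000000, DF = 0.793832, PV = 61.125083
  t = 4.0000: CF_t = 77.000000, DF = 0.735030, PV = 56.597299
  t = 5.0000: CF_t = 1077.000000, DF = 0.680583, PV = 732.988103
Price P = sum_t PV_t = 988.021870
First compute Macaulay numerator sum_t t * PV_t:
  t * PV_t at t = 1.0000: 71.296296
  t * PV_t at t = 2.0000: 132.030178
  t * PV_t at t = 3.0000: 183.375248
  t * PV_t at t = 4.0000: 226.389195
  t * PV_t at t = 5.0000: 3664.940516
Macaulay duration D = 4278.031433 / 988.021870 = 4.329895
Modified duration = D / (1 + y/m) = 4.329895 / (1 + 0.080000) = 4.009162


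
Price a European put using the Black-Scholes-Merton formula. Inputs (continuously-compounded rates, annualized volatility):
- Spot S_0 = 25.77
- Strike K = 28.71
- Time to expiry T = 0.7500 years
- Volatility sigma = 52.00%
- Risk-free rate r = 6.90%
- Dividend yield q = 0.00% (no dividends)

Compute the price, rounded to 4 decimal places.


d1 = (ln(S/K) + (r - q + 0.5*sigma^2) * T) / (sigma * sqrt(T)) = 0.10018255
d2 = d1 - sigma * sqrt(T) = -0.35015066
exp(-rT) = 0.94956623; exp(-qT) = 1.00000000
P = K * exp(-rT) * N(-d2) - S_0 * exp(-qT) * N(-d1)
N(-d1) = 0.46009970; N(-d2) = 0.63688718
P = 28.7100 * 0.94956623 * 0.63688718 - 25.7700 * 1.00000000 * 0.46009970 = 5.5061

Answer: Price = 5.5061


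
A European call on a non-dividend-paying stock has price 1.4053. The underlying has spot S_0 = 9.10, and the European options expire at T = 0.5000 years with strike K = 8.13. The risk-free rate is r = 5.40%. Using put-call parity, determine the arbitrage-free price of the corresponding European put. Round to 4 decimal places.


Answer: Put price = 0.2187

Derivation:
Put-call parity: C - P = S_0 * exp(-qT) - K * exp(-rT).
S_0 * exp(-qT) = 9.1000 * 1.00000000 = 9.10000000
K * exp(-rT) = 8.1300 * 0.97336124 = 7.91342689
P = C - S*exp(-qT) + K*exp(-rT)
P = 1.4053 - 9.10000000 + 7.91342689 = 0.2187


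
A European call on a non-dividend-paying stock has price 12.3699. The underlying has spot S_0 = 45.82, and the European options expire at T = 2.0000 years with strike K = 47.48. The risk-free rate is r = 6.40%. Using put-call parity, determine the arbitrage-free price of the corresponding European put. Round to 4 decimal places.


Put-call parity: C - P = S_0 * exp(-qT) - K * exp(-rT).
S_0 * exp(-qT) = 45.8200 * 1.00000000 = 45.82000000
K * exp(-rT) = 47.4800 * 0.87985338 = 41.77543844
P = C - S*exp(-qT) + K*exp(-rT)
P = 12.3699 - 45.82000000 + 41.77543844 = 8.3253

Answer: Put price = 8.3253


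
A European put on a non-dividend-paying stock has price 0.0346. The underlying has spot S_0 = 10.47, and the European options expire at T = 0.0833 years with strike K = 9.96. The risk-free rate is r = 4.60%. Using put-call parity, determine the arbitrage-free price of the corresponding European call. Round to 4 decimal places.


Put-call parity: C - P = S_0 * exp(-qT) - K * exp(-rT).
S_0 * exp(-qT) = 10.4700 * 1.00000000 = 10.47000000
K * exp(-rT) = 9.9600 * 0.99617553 = 9.92190830
C = P + S*exp(-qT) - K*exp(-rT)
C = 0.0346 + 10.47000000 - 9.92190830 = 0.5827

Answer: Call price = 0.5827


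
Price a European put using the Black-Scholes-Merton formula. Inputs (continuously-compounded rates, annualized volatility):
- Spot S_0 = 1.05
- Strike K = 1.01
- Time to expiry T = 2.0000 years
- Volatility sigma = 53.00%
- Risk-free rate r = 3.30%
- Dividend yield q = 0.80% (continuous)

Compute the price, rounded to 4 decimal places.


Answer: Price = 0.2471

Derivation:
d1 = (ln(S/K) + (r - q + 0.5*sigma^2) * T) / (sigma * sqrt(T)) = 0.49329348
d2 = d1 - sigma * sqrt(T) = -0.25623971
exp(-rT) = 0.93613086; exp(-qT) = 0.98412732
P = K * exp(-rT) * N(-d2) - S_0 * exp(-qT) * N(-d1)
N(-d1) = 0.31090262; N(-d2) = 0.60111713
P = 1.0100 * 0.93613086 * 0.60111713 - 1.0500 * 0.98412732 * 0.31090262 = 0.2471


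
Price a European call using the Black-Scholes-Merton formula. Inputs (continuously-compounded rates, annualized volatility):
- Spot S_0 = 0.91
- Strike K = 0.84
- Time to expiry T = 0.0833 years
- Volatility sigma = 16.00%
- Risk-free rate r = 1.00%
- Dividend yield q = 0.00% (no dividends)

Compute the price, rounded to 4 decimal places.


Answer: Price = 0.0713

Derivation:
d1 = (ln(S/K) + (r - q + 0.5*sigma^2) * T) / (sigma * sqrt(T)) = 1.77445013
d2 = d1 - sigma * sqrt(T) = 1.72827135
exp(-rT) = 0.99916735; exp(-qT) = 1.00000000
C = S_0 * exp(-qT) * N(d1) - K * exp(-rT) * N(d2)
N(d1) = 0.96200564; N(d2) = 0.95803021
C = 0.9100 * 1.00000000 * 0.96200564 - 0.8400 * 0.99916735 * 0.95803021 = 0.0713


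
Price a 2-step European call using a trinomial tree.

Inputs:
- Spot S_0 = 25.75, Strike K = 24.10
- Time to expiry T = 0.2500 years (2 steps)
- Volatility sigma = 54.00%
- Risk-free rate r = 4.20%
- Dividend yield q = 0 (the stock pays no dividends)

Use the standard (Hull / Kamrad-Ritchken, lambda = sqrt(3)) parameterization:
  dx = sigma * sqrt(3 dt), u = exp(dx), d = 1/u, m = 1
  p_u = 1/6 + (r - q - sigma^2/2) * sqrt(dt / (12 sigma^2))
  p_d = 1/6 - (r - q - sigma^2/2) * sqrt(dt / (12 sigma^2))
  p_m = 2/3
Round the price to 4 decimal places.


Answer: Price = V(0,0) = 3.6450

Derivation:
dt = T/N = 0.125000; dx = sigma*sqrt(3*dt) = 0.330681
u = exp(dx) = 1.391916; d = 1/u = 0.718434
p_u = 0.147048, p_m = 0.666667, p_d = 0.186285
Discount per step: exp(-r*dt) = 0.994764
Stock lattice S(k, j) with j the centered position index:
  k=0: S(0,+0) = 25.7500
  k=1: S(1,-1) = 18.4997; S(1,+0) = 25.7500; S(1,+1) = 35.8418
  k=2: S(2,-2) = 13.2908; S(2,-1) = 18.4997; S(2,+0) = 25.7500; S(2,+1) = 35.8418; S(2,+2) = 49.8888
Terminal payoffs V(N, j) = max(S_T - K, 0):
  V(2,-2) = 0.000000; V(2,-1) = 0.000000; V(2,+0) = 1.650000; V(2,+1) = 11.741833; V(2,+2) = 25.788816
Backward induction: V(k, j) = exp(-r*dt) * [p_u * V(k+1, j+1) + p_m * V(k+1, j) + p_d * V(k+1, j-1)]
  V(1,-1) = exp(-r*dt) * [p_u*1.650000 + p_m*0.000000 + p_d*0.000000] = 0.241359
  V(1,+0) = exp(-r*dt) * [p_u*11.741833 + p_m*1.650000 + p_d*0.000000] = 2.811813
  V(1,+1) = exp(-r*dt) * [p_u*25.788816 + p_m*11.741833 + p_d*1.650000] = 11.865000
  V(0,+0) = exp(-r*dt) * [p_u*11.865000 + p_m*2.811813 + p_d*0.241359] = 3.645042


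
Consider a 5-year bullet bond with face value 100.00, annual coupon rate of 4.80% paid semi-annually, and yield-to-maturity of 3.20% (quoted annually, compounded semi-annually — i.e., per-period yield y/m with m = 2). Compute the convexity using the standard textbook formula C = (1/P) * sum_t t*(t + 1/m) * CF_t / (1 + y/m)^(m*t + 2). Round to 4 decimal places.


Coupon per period c = face * coupon_rate / m = 2.400000
Periods per year m = 2; per-period yield y/m = 0.016000
Number of cashflows N = 10
Cashflows (t years, CF_t, discount factor 1/(1+y/m)^(m*t), PV):
  t = 0.5000: CF_t = 2.400000, DF = 0.984252, PV = 2.362205
  t = 1.0000: CF_t = 2.400000, DF = 0.968752, PV = 2.325005
  t = 1.5000: CF_t = 2.400000, DF = 0.953496, PV = 2.288390
  t = 2.0000: CF_t = 2.400000, DF = 0.938480, PV = 2.252353
  t = 2.5000: CF_t = 2.400000, DF = 0.923701, PV = 2.216883
  t = 3.0000: CF_t = 2.400000, DF = 0.909155, PV = 2.181971
  t = 3.5000: CF_t = 2.400000, DF = 0.894837, PV = 2.147609
  t = 4.0000: CF_t = 2.400000, DF = 0.880745, PV = 2.113789
  t = 4.5000: CF_t = 2.400000, DF = 0.866875, PV = 2.080501
  t = 5.0000: CF_t = 102.400000, DF = 0.853224, PV = 87.370109
Price P = sum_t PV_t = 107.338814
Convexity numerator sum_t t*(t + 1/m) * CF_t / (1+y/m)^(m*t + 2):
  t = 0.5000: term = 1.144195
  t = 1.0000: term = 3.378529
  t = 1.5000: term = 6.650648
  t = 2.0000: term = 10.909855
  t = 2.5000: term = 16.107070
  t = 3.0000: term = 22.194782
  t = 3.5000: term = 29.127010
  t = 4.0000: term = 36.859265
  t = 4.5000: term = 45.348505
  t = 5.0000: term = 2327.598963
Convexity = (1/P) * sum = 2499.318822 / 107.338814 = 23.284390

Answer: Convexity = 23.2844


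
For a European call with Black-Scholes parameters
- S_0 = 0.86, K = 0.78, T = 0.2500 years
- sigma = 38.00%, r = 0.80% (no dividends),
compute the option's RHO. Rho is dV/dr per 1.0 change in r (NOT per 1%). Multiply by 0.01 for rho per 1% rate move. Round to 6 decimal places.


Answer: Rho = 0.129647

Derivation:
d1 = 0.6194129977; d2 = 0.4294129977
phi(d1) = 0.3293037295; exp(-qT) = 1.0000000000; exp(-rT) = 0.9980019987
N(d2) = 0.6661886518
Rho = K*T*exp(-rT)*N(d2) = 0.7800 * 0.2500 * 0.9980019987 * 0.6661886518 = 0.129647


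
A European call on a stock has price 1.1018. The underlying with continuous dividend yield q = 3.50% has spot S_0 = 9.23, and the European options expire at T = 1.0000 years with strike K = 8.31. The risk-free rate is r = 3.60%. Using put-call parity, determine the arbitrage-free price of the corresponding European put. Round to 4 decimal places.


Answer: Put price = 0.2054

Derivation:
Put-call parity: C - P = S_0 * exp(-qT) - K * exp(-rT).
S_0 * exp(-qT) = 9.2300 * 0.96560542 = 8.91253799
K * exp(-rT) = 8.3100 * 0.96464029 = 8.01616084
P = C - S*exp(-qT) + K*exp(-rT)
P = 1.1018 - 8.91253799 + 8.01616084 = 0.2054


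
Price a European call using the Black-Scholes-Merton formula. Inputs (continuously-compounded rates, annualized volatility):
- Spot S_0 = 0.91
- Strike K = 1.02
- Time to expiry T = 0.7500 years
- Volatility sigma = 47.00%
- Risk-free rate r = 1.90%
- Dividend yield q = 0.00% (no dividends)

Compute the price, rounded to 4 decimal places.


Answer: Price = 0.1112

Derivation:
d1 = (ln(S/K) + (r - q + 0.5*sigma^2) * T) / (sigma * sqrt(T)) = -0.04182917
d2 = d1 - sigma * sqrt(T) = -0.44886111
exp(-rT) = 0.98585105; exp(-qT) = 1.00000000
C = S_0 * exp(-qT) * N(d1) - K * exp(-rT) * N(d2)
N(d1) = 0.48331744; N(d2) = 0.32676593
C = 0.9100 * 1.00000000 * 0.48331744 - 1.0200 * 0.98585105 * 0.32676593 = 0.1112


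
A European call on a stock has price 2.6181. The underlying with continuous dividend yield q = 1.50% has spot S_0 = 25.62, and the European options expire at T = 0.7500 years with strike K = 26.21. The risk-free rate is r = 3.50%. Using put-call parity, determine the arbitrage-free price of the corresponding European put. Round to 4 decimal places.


Answer: Put price = 2.8156

Derivation:
Put-call parity: C - P = S_0 * exp(-qT) - K * exp(-rT).
S_0 * exp(-qT) = 25.6200 * 0.98881304 = 25.33339020
K * exp(-rT) = 26.2100 * 0.97409154 = 25.53093917
P = C - S*exp(-qT) + K*exp(-rT)
P = 2.6181 - 25.33339020 + 25.53093917 = 2.8156


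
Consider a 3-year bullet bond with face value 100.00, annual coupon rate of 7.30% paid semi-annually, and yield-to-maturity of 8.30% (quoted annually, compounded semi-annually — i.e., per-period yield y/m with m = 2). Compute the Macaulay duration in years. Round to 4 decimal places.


Coupon per period c = face * coupon_rate / m = 3.650000
Periods per year m = 2; per-period yield y/m = 0.041500
Number of cashflows N = 6
Cashflows (t years, CF_t, discount factor 1/(1+y/m)^(m*t), PV):
  t = 0.5000: CF_t = 3.650000, DF = 0.960154, PV = 3.504561
  t = 1.0000: CF_t = 3.650000, DF = 0.921895, PV = 3.364917
  t = 1.5000: CF_t = 3.650000, DF = 0.885161, PV = 3.230837
  t = 2.0000: CF_t = 3.650000, DF = 0.849890, PV = 3.102100
  t = 2.5000: CF_t = 3.650000, DF = 0.816025, PV = 2.978492
  t = 3.0000: CF_t = 103.650000, DF = 0.783510, PV = 81.210776
Price P = sum_t PV_t = 97.391683
Macaulay numerator sum_t t * PV_t:
  t * PV_t at t = 0.5000: 1.752280
  t * PV_t at t = 1.0000: 3.364917
  t * PV_t at t = 1.5000: 4.846255
  t * PV_t at t = 2.0000: 6.204200
  t * PV_t at t = 2.5000: 7.446231
  t * PV_t at t = 3.0000: 243.632328
Macaulay duration D = (sum_t t * PV_t) / P = 267.246211 / 97.391683 = 2.744035

Answer: Macaulay duration = 2.7440 years


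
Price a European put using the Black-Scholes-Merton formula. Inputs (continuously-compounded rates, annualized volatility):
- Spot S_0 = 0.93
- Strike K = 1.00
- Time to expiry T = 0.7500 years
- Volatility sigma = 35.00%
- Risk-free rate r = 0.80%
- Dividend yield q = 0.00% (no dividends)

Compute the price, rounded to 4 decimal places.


Answer: Price = 0.1507

Derivation:
d1 = (ln(S/K) + (r - q + 0.5*sigma^2) * T) / (sigma * sqrt(T)) = -0.06807188
d2 = d1 - sigma * sqrt(T) = -0.37118077
exp(-rT) = 0.99401796; exp(-qT) = 1.00000000
P = K * exp(-rT) * N(-d2) - S_0 * exp(-qT) * N(-d1)
N(-d1) = 0.52713579; N(-d2) = 0.64474855
P = 1.0000 * 0.99401796 * 0.64474855 - 0.9300 * 1.00000000 * 0.52713579 = 0.1507


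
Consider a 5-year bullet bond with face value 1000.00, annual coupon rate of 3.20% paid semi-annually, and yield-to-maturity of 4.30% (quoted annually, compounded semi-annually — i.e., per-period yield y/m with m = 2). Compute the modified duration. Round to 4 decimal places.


Answer: Modified duration = 4.5516

Derivation:
Coupon per period c = face * coupon_rate / m = 16.000000
Periods per year m = 2; per-period yield y/m = 0.021500
Number of cashflows N = 10
Cashflows (t years, CF_t, discount factor 1/(1+y/m)^(m*t), PV):
  t = 0.5000: CF_t = 16.000000, DF = 0.978953, PV = 15.663240
  t = 1.0000: CF_t = 16.000000, DF = 0.958348, PV = 15.333569
  t = 1.5000: CF_t = 16.000000, DF = 0.938177, PV = 15.010836
  t = 2.0000: CF_t = 16.000000, DF = 0.918431, PV = 14.694895
  t = 2.5000: CF_t = 16.000000, DF = 0.899100, PV = 14.385605
  t = 3.0000: CF_t = 16.000000, DF = 0.880177, PV = 14.082824
  t = 3.5000: CF_t = 16.000000, DF = 0.861651, PV = 13.786416
  t = 4.0000: CF_t = 16.000000, DF = 0.843515, PV = 13.496247
  t = 4.5000: CF_t = 16.000000, DF = 0.825762, PV = 13.212185
  t = 5.0000: CF_t = 1016.000000, DF = 0.808381, PV = 821.315461
Price P = sum_t PV_t = 950.981278
First compute Macaulay numerator sum_t t * PV_t:
  t * PV_t at t = 0.5000: 7.831620
  t * PV_t at t = 1.0000: 15.333569
  t * PV_t at t = 1.5000: 22.516253
  t * PV_t at t = 2.0000: 29.389791
  t * PV_t at t = 2.5000: 35.964012
  t * PV_t at t = 3.0000: 42.248472
  t * PV_t at t = 3.5000: 48.252457
  t * PV_t at t = 4.0000: 53.984988
  t * PV_t at t = 4.5000: 59.454832
  t * PV_t at t = 5.0000: 4106.577304
Macaulay duration D = 4421.553298 / 950.981278 = 4.649464
Modified duration = D / (1 + y/m) = 4.649464 / (1 + 0.021500) = 4.551605
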